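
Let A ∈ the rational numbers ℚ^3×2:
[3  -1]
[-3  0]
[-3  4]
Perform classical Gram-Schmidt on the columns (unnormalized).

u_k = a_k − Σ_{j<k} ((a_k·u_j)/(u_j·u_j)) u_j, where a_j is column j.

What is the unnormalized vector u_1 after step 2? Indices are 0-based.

Step 1: u_0 = a_0 = (3, -3, -3).
Step 2: u_1 = a_1 − (-5/9)·u_0 = (2/3, -5/3, 7/3).

u_1 = (2/3, -5/3, 7/3)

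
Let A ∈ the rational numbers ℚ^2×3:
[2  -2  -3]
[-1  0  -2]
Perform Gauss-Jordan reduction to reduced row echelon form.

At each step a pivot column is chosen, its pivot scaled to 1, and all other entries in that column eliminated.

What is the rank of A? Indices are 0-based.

rank = 2

pivot(0,0)=2: scale R0 → (1, -1, -3/2)
  clear (1,0): R1 −= (-1)R0 → (0, -1, -7/2)
pivot(1,1)=-1: scale R1 → (0, 1, 7/2)
  clear (0,1): R0 −= (-1)R1 → (1, 0, 2)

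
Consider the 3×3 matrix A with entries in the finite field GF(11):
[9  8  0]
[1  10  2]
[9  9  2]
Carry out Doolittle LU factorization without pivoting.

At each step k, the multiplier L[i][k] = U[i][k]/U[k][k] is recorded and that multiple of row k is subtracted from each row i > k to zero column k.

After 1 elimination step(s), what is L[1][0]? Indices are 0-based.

L[1][0] = 5

k=0: U[0][0]=9
  eliminate (1,0): mult=5, new row 1: (0, 3, 2); set L[1][0]=5
  eliminate (2,0): mult=1, new row 2: (0, 1, 2); set L[2][0]=1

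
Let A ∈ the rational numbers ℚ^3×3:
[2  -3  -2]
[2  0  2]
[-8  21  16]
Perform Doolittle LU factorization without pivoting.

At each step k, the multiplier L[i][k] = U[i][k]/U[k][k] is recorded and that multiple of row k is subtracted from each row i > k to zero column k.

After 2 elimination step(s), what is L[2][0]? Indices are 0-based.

L[2][0] = -4

Step 1: pivot at (0,0) is 2.
  row1 ← row1 − (1)·row0  ⇒  L[1][0]=1, U row1=(0, 3, 4)
  row2 ← row2 − (-4)·row0  ⇒  L[2][0]=-4, U row2=(0, 9, 8)
Step 2: pivot at (1,1) is 3.
  row2 ← row2 − (3)·row1  ⇒  L[2][1]=3, U row2=(0, 0, -4)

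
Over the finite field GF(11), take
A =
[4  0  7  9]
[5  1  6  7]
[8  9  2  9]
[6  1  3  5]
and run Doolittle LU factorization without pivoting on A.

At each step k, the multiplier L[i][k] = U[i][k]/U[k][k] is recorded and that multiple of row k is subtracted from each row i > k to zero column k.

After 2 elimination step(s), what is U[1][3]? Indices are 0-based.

k=0: U[0][0]=4
  eliminate (1,0): mult=4, new row 1: (0, 1, 0, 4); set L[1][0]=4
  eliminate (2,0): mult=2, new row 2: (0, 9, 10, 2); set L[2][0]=2
  eliminate (3,0): mult=7, new row 3: (0, 1, 9, 8); set L[3][0]=7
k=1: U[1][1]=1
  eliminate (2,1): mult=9, new row 2: (0, 0, 10, 10); set L[2][1]=9
  eliminate (3,1): mult=1, new row 3: (0, 0, 9, 4); set L[3][1]=1

U[1][3] = 4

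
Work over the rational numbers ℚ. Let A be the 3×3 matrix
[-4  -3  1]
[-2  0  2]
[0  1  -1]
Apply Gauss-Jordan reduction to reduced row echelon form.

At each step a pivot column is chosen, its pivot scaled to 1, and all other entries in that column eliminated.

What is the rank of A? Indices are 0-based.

pivot(0,0)=-4: scale R0 → (1, 3/4, -1/4)
  clear (1,0): R1 −= (-2)R0 → (0, 3/2, 3/2)
pivot(1,1)=3/2: scale R1 → (0, 1, 1)
  clear (0,1): R0 −= (3/4)R1 → (1, 0, -1)
  clear (2,1): R2 −= (1)R1 → (0, 0, -2)
pivot(2,2)=-2: scale R2 → (0, 0, 1)
  clear (0,2): R0 −= (-1)R2 → (1, 0, 0)
  clear (1,2): R1 −= (1)R2 → (0, 1, 0)

rank = 3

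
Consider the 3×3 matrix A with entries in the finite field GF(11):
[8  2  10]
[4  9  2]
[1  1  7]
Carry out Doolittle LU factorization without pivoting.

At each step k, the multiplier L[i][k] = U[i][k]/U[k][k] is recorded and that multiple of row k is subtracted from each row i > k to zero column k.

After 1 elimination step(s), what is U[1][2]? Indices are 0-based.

k=0: U[0][0]=8
  eliminate (1,0): mult=6, new row 1: (0, 8, 8); set L[1][0]=6
  eliminate (2,0): mult=7, new row 2: (0, 9, 3); set L[2][0]=7

U[1][2] = 8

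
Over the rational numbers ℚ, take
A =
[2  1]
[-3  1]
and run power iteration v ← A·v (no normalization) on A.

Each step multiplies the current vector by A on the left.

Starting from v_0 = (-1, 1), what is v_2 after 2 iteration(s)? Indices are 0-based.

v_0 = (-1, 1).
v_1 = A·v_0 = (-1, 4).
v_2 = A·v_1 = (2, 7).

v_2 = (2, 7)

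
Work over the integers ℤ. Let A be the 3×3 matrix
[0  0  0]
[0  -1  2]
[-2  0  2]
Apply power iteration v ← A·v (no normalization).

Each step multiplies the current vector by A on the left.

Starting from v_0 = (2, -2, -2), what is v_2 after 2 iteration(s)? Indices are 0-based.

v_2 = (0, -14, -16)

v_0 = (2, -2, -2).
v_1 = A·v_0 = (0, -2, -8).
v_2 = A·v_1 = (0, -14, -16).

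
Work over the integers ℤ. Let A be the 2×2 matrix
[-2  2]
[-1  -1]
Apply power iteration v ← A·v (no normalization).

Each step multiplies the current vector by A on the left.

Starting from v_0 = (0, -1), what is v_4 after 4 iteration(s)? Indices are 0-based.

v_4 = (6, 17)

v_0 = (0, -1).
v_1 = A·v_0 = (-2, 1).
v_2 = A·v_1 = (6, 1).
v_3 = A·v_2 = (-10, -7).
v_4 = A·v_3 = (6, 17).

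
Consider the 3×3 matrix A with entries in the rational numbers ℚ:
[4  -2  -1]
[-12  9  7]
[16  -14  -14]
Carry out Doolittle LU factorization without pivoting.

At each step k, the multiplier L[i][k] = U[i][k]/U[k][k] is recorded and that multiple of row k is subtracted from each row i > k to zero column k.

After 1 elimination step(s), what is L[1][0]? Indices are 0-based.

L[1][0] = -3

Step 1: pivot at (0,0) is 4.
  row1 ← row1 − (-3)·row0  ⇒  L[1][0]=-3, U row1=(0, 3, 4)
  row2 ← row2 − (4)·row0  ⇒  L[2][0]=4, U row2=(0, -6, -10)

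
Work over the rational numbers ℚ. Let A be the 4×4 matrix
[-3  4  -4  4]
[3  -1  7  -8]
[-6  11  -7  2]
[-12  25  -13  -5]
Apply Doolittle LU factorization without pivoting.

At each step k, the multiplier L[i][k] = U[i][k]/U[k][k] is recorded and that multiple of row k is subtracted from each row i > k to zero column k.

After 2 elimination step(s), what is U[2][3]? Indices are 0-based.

U[2][3] = -2

[col 0] pivot -3
  R1 -= -1*R0 → (0, 3, 3, -4)  (L[1][0] := -1)
  R2 -= 2*R0 → (0, 3, 1, -6)  (L[2][0] := 2)
  R3 -= 4*R0 → (0, 9, 3, -21)  (L[3][0] := 4)
[col 1] pivot 3
  R2 -= 1*R1 → (0, 0, -2, -2)  (L[2][1] := 1)
  R3 -= 3*R1 → (0, 0, -6, -9)  (L[3][1] := 3)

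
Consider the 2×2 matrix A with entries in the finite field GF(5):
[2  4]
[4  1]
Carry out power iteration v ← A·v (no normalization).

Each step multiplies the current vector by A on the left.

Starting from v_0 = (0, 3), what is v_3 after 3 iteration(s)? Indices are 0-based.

v_3 = (1, 0)

v_0 = (0, 3).
v_1 = A·v_0 = (2, 3).
v_2 = A·v_1 = (1, 1).
v_3 = A·v_2 = (1, 0).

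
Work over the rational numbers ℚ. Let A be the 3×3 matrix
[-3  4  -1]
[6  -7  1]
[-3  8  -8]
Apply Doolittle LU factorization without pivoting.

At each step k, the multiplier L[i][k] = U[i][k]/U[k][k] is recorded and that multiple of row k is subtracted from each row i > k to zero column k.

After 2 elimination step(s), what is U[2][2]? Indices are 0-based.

U[2][2] = -3

k=0: U[0][0]=-3
  eliminate (1,0): mult=-2, new row 1: (0, 1, -1); set L[1][0]=-2
  eliminate (2,0): mult=1, new row 2: (0, 4, -7); set L[2][0]=1
k=1: U[1][1]=1
  eliminate (2,1): mult=4, new row 2: (0, 0, -3); set L[2][1]=4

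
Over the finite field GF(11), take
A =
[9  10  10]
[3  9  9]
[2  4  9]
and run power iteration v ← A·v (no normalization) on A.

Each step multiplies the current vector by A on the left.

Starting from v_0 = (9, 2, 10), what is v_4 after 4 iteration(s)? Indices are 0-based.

v_0 = (9, 2, 10).
v_1 = A·v_0 = (3, 3, 6).
v_2 = A·v_1 = (7, 2, 6).
v_3 = A·v_2 = (0, 5, 10).
v_4 = A·v_3 = (7, 3, 0).

v_4 = (7, 3, 0)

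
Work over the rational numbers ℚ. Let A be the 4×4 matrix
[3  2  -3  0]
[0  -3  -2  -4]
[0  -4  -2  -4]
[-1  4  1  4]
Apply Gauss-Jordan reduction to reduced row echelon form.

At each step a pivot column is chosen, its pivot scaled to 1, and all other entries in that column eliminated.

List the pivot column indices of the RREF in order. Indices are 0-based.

pivot columns: 0, 1, 2, 3

step 1: normalize row 0 (÷3) = (1, 2/3, -1, 0)
  row 3: subtract -1×row0 = (0, 14/3, 0, 4)
step 2: normalize row 1 (÷-3) = (0, 1, 2/3, 4/3)
  row 0: subtract 2/3×row1 = (1, 0, -13/9, -8/9)
  row 2: subtract -4×row1 = (0, 0, 2/3, 4/3)
  row 3: subtract 14/3×row1 = (0, 0, -28/9, -20/9)
step 3: normalize row 2 (÷2/3) = (0, 0, 1, 2)
  row 0: subtract -13/9×row2 = (1, 0, 0, 2)
  row 1: subtract 2/3×row2 = (0, 1, 0, 0)
  row 3: subtract -28/9×row2 = (0, 0, 0, 4)
step 4: normalize row 3 (÷4) = (0, 0, 0, 1)
  row 0: subtract 2×row3 = (1, 0, 0, 0)
  row 2: subtract 2×row3 = (0, 0, 1, 0)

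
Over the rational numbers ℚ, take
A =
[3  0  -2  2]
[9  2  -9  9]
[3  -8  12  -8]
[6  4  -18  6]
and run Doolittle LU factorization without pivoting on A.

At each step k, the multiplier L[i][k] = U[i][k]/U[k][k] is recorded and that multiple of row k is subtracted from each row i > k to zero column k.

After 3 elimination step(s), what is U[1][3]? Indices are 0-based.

U[1][3] = 3

k=0: U[0][0]=3
  eliminate (1,0): mult=3, new row 1: (0, 2, -3, 3); set L[1][0]=3
  eliminate (2,0): mult=1, new row 2: (0, -8, 14, -10); set L[2][0]=1
  eliminate (3,0): mult=2, new row 3: (0, 4, -14, 2); set L[3][0]=2
k=1: U[1][1]=2
  eliminate (2,1): mult=-4, new row 2: (0, 0, 2, 2); set L[2][1]=-4
  eliminate (3,1): mult=2, new row 3: (0, 0, -8, -4); set L[3][1]=2
k=2: U[2][2]=2
  eliminate (3,2): mult=-4, new row 3: (0, 0, 0, 4); set L[3][2]=-4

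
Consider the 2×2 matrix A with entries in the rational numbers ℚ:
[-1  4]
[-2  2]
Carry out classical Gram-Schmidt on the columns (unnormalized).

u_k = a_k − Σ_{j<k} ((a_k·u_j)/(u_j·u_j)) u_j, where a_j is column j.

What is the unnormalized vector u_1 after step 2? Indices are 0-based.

u_1 = (12/5, -6/5)

Step 1: u_0 = a_0 = (-1, -2).
Step 2: u_1 = a_1 − (-8/5)·u_0 = (12/5, -6/5).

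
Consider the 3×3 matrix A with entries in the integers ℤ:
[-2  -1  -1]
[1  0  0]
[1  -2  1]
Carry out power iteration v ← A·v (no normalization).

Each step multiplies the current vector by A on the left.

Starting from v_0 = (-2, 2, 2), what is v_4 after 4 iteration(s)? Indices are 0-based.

v_0 = (-2, 2, 2).
v_1 = A·v_0 = (0, -2, -4).
v_2 = A·v_1 = (6, 0, 0).
v_3 = A·v_2 = (-12, 6, 6).
v_4 = A·v_3 = (12, -12, -18).

v_4 = (12, -12, -18)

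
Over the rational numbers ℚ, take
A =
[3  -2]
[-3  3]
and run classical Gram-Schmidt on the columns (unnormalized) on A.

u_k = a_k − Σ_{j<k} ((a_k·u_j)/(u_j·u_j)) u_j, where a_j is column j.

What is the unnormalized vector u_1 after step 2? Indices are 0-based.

u_1 = (1/2, 1/2)

Step 1: u_0 = a_0 = (3, -3).
Step 2: u_1 = a_1 − (-5/6)·u_0 = (1/2, 1/2).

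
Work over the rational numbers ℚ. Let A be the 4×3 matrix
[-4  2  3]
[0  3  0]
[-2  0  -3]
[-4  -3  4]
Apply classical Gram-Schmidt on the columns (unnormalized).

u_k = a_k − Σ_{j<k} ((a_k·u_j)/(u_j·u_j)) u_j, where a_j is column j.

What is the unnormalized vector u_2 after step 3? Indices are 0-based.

u_2 = (93/97, 48/97, -406/97, 110/97)

Step 1: u_0 = a_0 = (-4, 0, -2, -4).
Step 2: u_1 = a_1 − (1/9)·u_0 = (22/9, 3, 2/9, -23/9).
Step 3: u_2 = a_2 − (-11/18)·u_0 − (-16/97)·u_1 = (93/97, 48/97, -406/97, 110/97).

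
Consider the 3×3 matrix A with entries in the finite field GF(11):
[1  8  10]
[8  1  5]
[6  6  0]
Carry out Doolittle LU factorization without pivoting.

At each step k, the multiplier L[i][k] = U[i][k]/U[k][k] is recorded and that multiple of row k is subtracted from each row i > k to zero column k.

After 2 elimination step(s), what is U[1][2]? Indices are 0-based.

U[1][2] = 2

Step 1: pivot at (0,0) is 1.
  row1 ← row1 − (8)·row0  ⇒  L[1][0]=8, U row1=(0, 3, 2)
  row2 ← row2 − (6)·row0  ⇒  L[2][0]=6, U row2=(0, 2, 6)
Step 2: pivot at (1,1) is 3.
  row2 ← row2 − (8)·row1  ⇒  L[2][1]=8, U row2=(0, 0, 1)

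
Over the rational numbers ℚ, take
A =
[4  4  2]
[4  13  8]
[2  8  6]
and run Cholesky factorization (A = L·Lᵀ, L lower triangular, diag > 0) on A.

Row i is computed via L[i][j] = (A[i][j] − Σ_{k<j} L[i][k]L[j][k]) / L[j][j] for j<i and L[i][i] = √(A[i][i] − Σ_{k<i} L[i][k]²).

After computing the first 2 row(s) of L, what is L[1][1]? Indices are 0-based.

Step 1: L[0][0] = √(4) = 2.
  L[1][0] = (4) / L[0][0] = 2.
Step 2: L[1][1] = √(9) = 3.

L[1][1] = 3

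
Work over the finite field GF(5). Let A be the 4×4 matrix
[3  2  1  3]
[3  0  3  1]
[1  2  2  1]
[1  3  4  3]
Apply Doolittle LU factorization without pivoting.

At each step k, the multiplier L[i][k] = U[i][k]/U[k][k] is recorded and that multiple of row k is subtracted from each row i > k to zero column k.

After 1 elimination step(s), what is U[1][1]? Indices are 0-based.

U[1][1] = 3

k=0: U[0][0]=3
  eliminate (1,0): mult=1, new row 1: (0, 3, 2, 3); set L[1][0]=1
  eliminate (2,0): mult=2, new row 2: (0, 3, 0, 0); set L[2][0]=2
  eliminate (3,0): mult=2, new row 3: (0, 4, 2, 2); set L[3][0]=2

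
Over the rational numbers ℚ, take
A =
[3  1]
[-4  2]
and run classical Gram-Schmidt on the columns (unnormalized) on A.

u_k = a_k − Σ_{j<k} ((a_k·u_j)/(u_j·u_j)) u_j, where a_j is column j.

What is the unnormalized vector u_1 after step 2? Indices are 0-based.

Step 1: u_0 = a_0 = (3, -4).
Step 2: u_1 = a_1 − (-1/5)·u_0 = (8/5, 6/5).

u_1 = (8/5, 6/5)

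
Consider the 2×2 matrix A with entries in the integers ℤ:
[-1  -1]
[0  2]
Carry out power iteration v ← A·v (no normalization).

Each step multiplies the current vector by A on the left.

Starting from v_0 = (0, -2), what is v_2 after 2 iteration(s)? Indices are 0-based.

v_2 = (2, -8)

v_0 = (0, -2).
v_1 = A·v_0 = (2, -4).
v_2 = A·v_1 = (2, -8).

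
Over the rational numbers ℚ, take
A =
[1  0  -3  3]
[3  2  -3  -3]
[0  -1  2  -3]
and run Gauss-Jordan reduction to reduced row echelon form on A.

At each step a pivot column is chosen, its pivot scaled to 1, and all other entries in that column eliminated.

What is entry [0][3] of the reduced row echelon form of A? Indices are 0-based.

M[0][3] = -12/5

pivot(0,0)=1: scale R0 → (1, 0, -3, 3)
  clear (1,0): R1 −= (3)R0 → (0, 2, 6, -12)
pivot(1,1)=2: scale R1 → (0, 1, 3, -6)
  clear (2,1): R2 −= (-1)R1 → (0, 0, 5, -9)
pivot(2,2)=5: scale R2 → (0, 0, 1, -9/5)
  clear (0,2): R0 −= (-3)R2 → (1, 0, 0, -12/5)
  clear (1,2): R1 −= (3)R2 → (0, 1, 0, -3/5)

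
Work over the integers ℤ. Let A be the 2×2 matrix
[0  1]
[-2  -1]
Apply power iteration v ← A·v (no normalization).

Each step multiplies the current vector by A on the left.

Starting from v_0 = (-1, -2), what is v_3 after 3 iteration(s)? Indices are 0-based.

v_0 = (-1, -2).
v_1 = A·v_0 = (-2, 4).
v_2 = A·v_1 = (4, 0).
v_3 = A·v_2 = (0, -8).

v_3 = (0, -8)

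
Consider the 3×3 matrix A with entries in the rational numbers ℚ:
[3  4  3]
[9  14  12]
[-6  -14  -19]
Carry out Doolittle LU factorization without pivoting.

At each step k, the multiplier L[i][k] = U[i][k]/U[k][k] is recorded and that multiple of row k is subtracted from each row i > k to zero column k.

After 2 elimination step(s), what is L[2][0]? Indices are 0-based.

L[2][0] = -2

Step 1: pivot at (0,0) is 3.
  row1 ← row1 − (3)·row0  ⇒  L[1][0]=3, U row1=(0, 2, 3)
  row2 ← row2 − (-2)·row0  ⇒  L[2][0]=-2, U row2=(0, -6, -13)
Step 2: pivot at (1,1) is 2.
  row2 ← row2 − (-3)·row1  ⇒  L[2][1]=-3, U row2=(0, 0, -4)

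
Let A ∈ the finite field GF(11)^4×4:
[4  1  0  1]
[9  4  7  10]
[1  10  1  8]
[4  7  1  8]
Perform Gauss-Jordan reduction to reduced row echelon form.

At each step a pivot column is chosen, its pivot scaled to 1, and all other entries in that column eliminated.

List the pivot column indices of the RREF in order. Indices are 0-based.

pivot columns: 0, 1, 2, 3

step 1: normalize row 0 (÷4) = (1, 3, 0, 3)
  row 1: subtract 9×row0 = (0, 10, 7, 5)
  row 2: subtract 1×row0 = (0, 7, 1, 5)
  row 3: subtract 4×row0 = (0, 6, 1, 7)
step 2: normalize row 1 (÷10) = (0, 1, 4, 6)
  row 0: subtract 3×row1 = (1, 0, 10, 7)
  row 2: subtract 7×row1 = (0, 0, 6, 7)
  row 3: subtract 6×row1 = (0, 0, 10, 4)
step 3: normalize row 2 (÷6) = (0, 0, 1, 3)
  row 0: subtract 10×row2 = (1, 0, 0, 10)
  row 1: subtract 4×row2 = (0, 1, 0, 5)
  row 3: subtract 10×row2 = (0, 0, 0, 7)
step 4: normalize row 3 (÷7) = (0, 0, 0, 1)
  row 0: subtract 10×row3 = (1, 0, 0, 0)
  row 1: subtract 5×row3 = (0, 1, 0, 0)
  row 2: subtract 3×row3 = (0, 0, 1, 0)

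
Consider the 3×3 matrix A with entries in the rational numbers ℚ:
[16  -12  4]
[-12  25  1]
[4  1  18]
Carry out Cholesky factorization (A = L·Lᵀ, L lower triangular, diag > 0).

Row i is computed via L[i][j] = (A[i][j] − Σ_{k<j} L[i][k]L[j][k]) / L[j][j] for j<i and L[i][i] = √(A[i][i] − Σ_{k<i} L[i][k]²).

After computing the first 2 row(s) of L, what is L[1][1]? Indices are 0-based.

Step 1: L[0][0] = √(16) = 4.
  L[1][0] = (-12) / L[0][0] = -3.
Step 2: L[1][1] = √(16) = 4.

L[1][1] = 4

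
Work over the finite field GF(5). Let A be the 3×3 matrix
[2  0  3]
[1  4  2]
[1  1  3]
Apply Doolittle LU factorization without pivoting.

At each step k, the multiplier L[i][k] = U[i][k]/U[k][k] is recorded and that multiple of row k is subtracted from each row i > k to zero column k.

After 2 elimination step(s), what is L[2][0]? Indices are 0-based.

[col 0] pivot 2
  R1 -= 3*R0 → (0, 4, 3)  (L[1][0] := 3)
  R2 -= 3*R0 → (0, 1, 4)  (L[2][0] := 3)
[col 1] pivot 4
  R2 -= 4*R1 → (0, 0, 2)  (L[2][1] := 4)

L[2][0] = 3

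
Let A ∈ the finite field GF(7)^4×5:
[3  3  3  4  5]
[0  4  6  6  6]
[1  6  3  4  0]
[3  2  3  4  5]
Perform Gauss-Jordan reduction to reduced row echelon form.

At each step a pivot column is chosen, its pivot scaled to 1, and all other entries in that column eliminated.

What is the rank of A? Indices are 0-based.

step 1: normalize row 0 (÷3) = (1, 1, 1, 6, 4)
  row 2: subtract 1×row0 = (0, 5, 2, 5, 3)
  row 3: subtract 3×row0 = (0, 6, 0, 0, 0)
step 2: normalize row 1 (÷4) = (0, 1, 5, 5, 5)
  row 0: subtract 1×row1 = (1, 0, 3, 1, 6)
  row 2: subtract 5×row1 = (0, 0, 5, 1, 6)
  row 3: subtract 6×row1 = (0, 0, 5, 5, 5)
step 3: normalize row 2 (÷5) = (0, 0, 1, 3, 4)
  row 0: subtract 3×row2 = (1, 0, 0, 6, 1)
  row 1: subtract 5×row2 = (0, 1, 0, 4, 6)
  row 3: subtract 5×row2 = (0, 0, 0, 4, 6)
step 4: normalize row 3 (÷4) = (0, 0, 0, 1, 5)
  row 0: subtract 6×row3 = (1, 0, 0, 0, 6)
  row 1: subtract 4×row3 = (0, 1, 0, 0, 0)
  row 2: subtract 3×row3 = (0, 0, 1, 0, 3)

rank = 4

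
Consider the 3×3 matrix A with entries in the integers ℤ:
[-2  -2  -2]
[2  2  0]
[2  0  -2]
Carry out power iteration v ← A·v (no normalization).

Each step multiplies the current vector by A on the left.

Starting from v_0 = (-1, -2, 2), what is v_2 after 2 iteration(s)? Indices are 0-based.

v_2 = (20, -8, 16)

v_0 = (-1, -2, 2).
v_1 = A·v_0 = (2, -6, -6).
v_2 = A·v_1 = (20, -8, 16).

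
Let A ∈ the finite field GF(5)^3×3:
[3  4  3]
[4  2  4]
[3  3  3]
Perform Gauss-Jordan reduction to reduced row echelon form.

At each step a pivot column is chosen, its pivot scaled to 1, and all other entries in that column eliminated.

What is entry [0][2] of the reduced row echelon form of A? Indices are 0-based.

M[0][2] = 1

pivot(0,0)=3: scale R0 → (1, 3, 1)
  clear (1,0): R1 −= (4)R0 → (0, 0, 0)
  clear (2,0): R2 −= (3)R0 → (0, 4, 0)
pivot(1,1): swap R1↔R2
pivot(1,1)=4: scale R1 → (0, 1, 0)
  clear (0,1): R0 −= (3)R1 → (1, 0, 1)
col 2: no nonzero at/below row 2; advance.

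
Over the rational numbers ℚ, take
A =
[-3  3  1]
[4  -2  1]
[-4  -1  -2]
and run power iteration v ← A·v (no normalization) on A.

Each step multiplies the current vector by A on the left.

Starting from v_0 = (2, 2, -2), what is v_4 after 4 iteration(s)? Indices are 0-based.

v_4 = (354, -414, 222)

v_0 = (2, 2, -2).
v_1 = A·v_0 = (-2, 2, -6).
v_2 = A·v_1 = (6, -18, 18).
v_3 = A·v_2 = (-54, 78, -42).
v_4 = A·v_3 = (354, -414, 222).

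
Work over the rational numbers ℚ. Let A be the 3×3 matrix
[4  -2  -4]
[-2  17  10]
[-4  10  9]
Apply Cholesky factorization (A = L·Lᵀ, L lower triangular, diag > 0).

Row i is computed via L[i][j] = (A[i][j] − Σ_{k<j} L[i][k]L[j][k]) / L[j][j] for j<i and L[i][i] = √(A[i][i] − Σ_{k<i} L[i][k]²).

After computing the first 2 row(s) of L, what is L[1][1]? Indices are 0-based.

Step 1: L[0][0] = √(4) = 2.
  L[1][0] = (-2) / L[0][0] = -1.
Step 2: L[1][1] = √(16) = 4.

L[1][1] = 4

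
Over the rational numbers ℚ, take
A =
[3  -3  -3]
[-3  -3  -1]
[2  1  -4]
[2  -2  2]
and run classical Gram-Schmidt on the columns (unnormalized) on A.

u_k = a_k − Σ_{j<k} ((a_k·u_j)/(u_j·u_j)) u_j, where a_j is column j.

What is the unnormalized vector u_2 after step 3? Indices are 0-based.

u_2 = (-16/11, -56/33, -112/33, 100/33)

Step 1: u_0 = a_0 = (3, -3, 2, 2).
Step 2: u_1 = a_1 − (-1/13)·u_0 = (-36/13, -42/13, 15/13, -24/13).
Step 3: u_2 = a_2 − (-5/13)·u_0 − (14/99)·u_1 = (-16/11, -56/33, -112/33, 100/33).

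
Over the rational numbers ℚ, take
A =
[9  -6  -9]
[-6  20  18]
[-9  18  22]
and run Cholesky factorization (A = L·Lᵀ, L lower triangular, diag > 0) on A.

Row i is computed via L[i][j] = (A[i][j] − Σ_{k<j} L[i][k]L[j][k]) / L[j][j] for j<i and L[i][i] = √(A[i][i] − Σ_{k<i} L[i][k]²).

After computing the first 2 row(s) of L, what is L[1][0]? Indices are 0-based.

Step 1: L[0][0] = √(9) = 3.
  L[1][0] = (-6) / L[0][0] = -2.
Step 2: L[1][1] = √(16) = 4.

L[1][0] = -2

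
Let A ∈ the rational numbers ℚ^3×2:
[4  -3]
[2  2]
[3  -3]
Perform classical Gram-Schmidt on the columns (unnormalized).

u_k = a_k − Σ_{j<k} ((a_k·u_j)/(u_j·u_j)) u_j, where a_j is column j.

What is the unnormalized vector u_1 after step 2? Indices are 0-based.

Step 1: u_0 = a_0 = (4, 2, 3).
Step 2: u_1 = a_1 − (-17/29)·u_0 = (-19/29, 92/29, -36/29).

u_1 = (-19/29, 92/29, -36/29)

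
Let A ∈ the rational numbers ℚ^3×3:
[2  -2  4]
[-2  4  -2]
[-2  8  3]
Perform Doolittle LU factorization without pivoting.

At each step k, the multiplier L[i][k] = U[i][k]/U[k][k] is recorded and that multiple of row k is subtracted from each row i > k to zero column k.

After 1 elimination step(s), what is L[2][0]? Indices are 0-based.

L[2][0] = -1

Step 1: pivot at (0,0) is 2.
  row1 ← row1 − (-1)·row0  ⇒  L[1][0]=-1, U row1=(0, 2, 2)
  row2 ← row2 − (-1)·row0  ⇒  L[2][0]=-1, U row2=(0, 6, 7)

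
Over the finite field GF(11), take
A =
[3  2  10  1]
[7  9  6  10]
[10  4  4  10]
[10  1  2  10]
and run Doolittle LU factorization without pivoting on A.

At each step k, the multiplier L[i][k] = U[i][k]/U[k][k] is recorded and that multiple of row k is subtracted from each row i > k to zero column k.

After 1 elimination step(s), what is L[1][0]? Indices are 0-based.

L[1][0] = 6

[col 0] pivot 3
  R1 -= 6*R0 → (0, 8, 1, 4)  (L[1][0] := 6)
  R2 -= 7*R0 → (0, 1, 0, 3)  (L[2][0] := 7)
  R3 -= 7*R0 → (0, 9, 9, 3)  (L[3][0] := 7)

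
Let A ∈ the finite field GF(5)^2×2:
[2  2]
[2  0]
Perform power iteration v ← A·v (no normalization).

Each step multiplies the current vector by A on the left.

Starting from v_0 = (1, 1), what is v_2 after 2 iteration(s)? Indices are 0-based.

v_2 = (2, 3)

v_0 = (1, 1).
v_1 = A·v_0 = (4, 2).
v_2 = A·v_1 = (2, 3).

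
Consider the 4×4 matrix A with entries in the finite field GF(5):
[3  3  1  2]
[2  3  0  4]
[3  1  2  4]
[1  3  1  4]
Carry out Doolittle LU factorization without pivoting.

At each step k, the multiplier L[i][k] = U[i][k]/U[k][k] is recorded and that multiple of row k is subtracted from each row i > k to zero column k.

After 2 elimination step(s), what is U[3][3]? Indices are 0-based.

Step 1: pivot at (0,0) is 3.
  row1 ← row1 − (4)·row0  ⇒  L[1][0]=4, U row1=(0, 1, 1, 1)
  row2 ← row2 − (1)·row0  ⇒  L[2][0]=1, U row2=(0, 3, 1, 2)
  row3 ← row3 − (2)·row0  ⇒  L[3][0]=2, U row3=(0, 2, 4, 0)
Step 2: pivot at (1,1) is 1.
  row2 ← row2 − (3)·row1  ⇒  L[2][1]=3, U row2=(0, 0, 3, 4)
  row3 ← row3 − (2)·row1  ⇒  L[3][1]=2, U row3=(0, 0, 2, 3)

U[3][3] = 3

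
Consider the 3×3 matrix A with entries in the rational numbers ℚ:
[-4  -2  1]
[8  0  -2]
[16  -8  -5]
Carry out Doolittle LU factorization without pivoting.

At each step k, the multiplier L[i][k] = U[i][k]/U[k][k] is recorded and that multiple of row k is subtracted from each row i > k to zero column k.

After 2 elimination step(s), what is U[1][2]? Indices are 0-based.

Step 1: pivot at (0,0) is -4.
  row1 ← row1 − (-2)·row0  ⇒  L[1][0]=-2, U row1=(0, -4, 0)
  row2 ← row2 − (-4)·row0  ⇒  L[2][0]=-4, U row2=(0, -16, -1)
Step 2: pivot at (1,1) is -4.
  row2 ← row2 − (4)·row1  ⇒  L[2][1]=4, U row2=(0, 0, -1)

U[1][2] = 0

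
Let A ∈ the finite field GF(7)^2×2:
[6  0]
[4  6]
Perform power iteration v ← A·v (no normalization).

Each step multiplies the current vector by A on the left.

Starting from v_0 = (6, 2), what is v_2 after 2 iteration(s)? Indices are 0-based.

v_2 = (6, 3)

v_0 = (6, 2).
v_1 = A·v_0 = (1, 1).
v_2 = A·v_1 = (6, 3).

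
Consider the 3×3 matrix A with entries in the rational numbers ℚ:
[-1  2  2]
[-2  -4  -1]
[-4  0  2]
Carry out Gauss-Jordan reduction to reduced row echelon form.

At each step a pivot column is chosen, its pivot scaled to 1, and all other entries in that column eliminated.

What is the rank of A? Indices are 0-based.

[1] R0 /= -1  ⇒  (1, -2, -2)
     R1 -= -2·R0  ⇒  (0, -8, -5)
     R2 -= -4·R0  ⇒  (0, -8, -6)
[2] R1 /= -8  ⇒  (0, 1, 5/8)
     R0 -= -2·R1  ⇒  (1, 0, -3/4)
     R2 -= -8·R1  ⇒  (0, 0, -1)
[3] R2 /= -1  ⇒  (0, 0, 1)
     R0 -= -3/4·R2  ⇒  (1, 0, 0)
     R1 -= 5/8·R2  ⇒  (0, 1, 0)

rank = 3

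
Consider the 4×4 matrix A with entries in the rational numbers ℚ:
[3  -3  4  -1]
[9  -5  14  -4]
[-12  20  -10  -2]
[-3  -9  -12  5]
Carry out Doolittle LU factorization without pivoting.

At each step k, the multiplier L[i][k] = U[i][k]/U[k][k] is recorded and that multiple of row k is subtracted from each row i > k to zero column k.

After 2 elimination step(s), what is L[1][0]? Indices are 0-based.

[col 0] pivot 3
  R1 -= 3*R0 → (0, 4, 2, -1)  (L[1][0] := 3)
  R2 -= -4*R0 → (0, 8, 6, -6)  (L[2][0] := -4)
  R3 -= -1*R0 → (0, -12, -8, 4)  (L[3][0] := -1)
[col 1] pivot 4
  R2 -= 2*R1 → (0, 0, 2, -4)  (L[2][1] := 2)
  R3 -= -3*R1 → (0, 0, -2, 1)  (L[3][1] := -3)

L[1][0] = 3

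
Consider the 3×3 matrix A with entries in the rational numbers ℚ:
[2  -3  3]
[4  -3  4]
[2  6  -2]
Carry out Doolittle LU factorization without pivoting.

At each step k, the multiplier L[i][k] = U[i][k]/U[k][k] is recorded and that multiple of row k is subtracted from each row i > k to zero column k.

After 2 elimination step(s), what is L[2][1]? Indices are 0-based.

[col 0] pivot 2
  R1 -= 2*R0 → (0, 3, -2)  (L[1][0] := 2)
  R2 -= 1*R0 → (0, 9, -5)  (L[2][0] := 1)
[col 1] pivot 3
  R2 -= 3*R1 → (0, 0, 1)  (L[2][1] := 3)

L[2][1] = 3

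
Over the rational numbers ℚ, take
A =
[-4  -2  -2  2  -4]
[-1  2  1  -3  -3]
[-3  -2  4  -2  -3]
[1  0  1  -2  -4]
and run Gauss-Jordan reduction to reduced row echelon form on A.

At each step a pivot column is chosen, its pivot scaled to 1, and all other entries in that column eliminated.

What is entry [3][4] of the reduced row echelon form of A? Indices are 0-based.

[1] R0 /= -4  ⇒  (1, 1/2, 1/2, -1/2, 1)
     R1 -= -1·R0  ⇒  (0, 5/2, 3/2, -7/2, -2)
     R2 -= -3·R0  ⇒  (0, -1/2, 11/2, -7/2, 0)
     R3 -= 1·R0  ⇒  (0, -1/2, 1/2, -3/2, -5)
[2] R1 /= 5/2  ⇒  (0, 1, 3/5, -7/5, -4/5)
     R0 -= 1/2·R1  ⇒  (1, 0, 1/5, 1/5, 7/5)
     R2 -= -1/2·R1  ⇒  (0, 0, 29/5, -21/5, -2/5)
     R3 -= -1/2·R1  ⇒  (0, 0, 4/5, -11/5, -27/5)
[3] R2 /= 29/5  ⇒  (0, 0, 1, -21/29, -2/29)
     R0 -= 1/5·R2  ⇒  (1, 0, 0, 10/29, 41/29)
     R1 -= 3/5·R2  ⇒  (0, 1, 0, -28/29, -22/29)
     R3 -= 4/5·R2  ⇒  (0, 0, 0, -47/29, -155/29)
[4] R3 /= -47/29  ⇒  (0, 0, 0, 1, 155/47)
     R0 -= 10/29·R3  ⇒  (1, 0, 0, 0, 13/47)
     R1 -= -28/29·R3  ⇒  (0, 1, 0, 0, 114/47)
     R2 -= -21/29·R3  ⇒  (0, 0, 1, 0, 109/47)

M[3][4] = 155/47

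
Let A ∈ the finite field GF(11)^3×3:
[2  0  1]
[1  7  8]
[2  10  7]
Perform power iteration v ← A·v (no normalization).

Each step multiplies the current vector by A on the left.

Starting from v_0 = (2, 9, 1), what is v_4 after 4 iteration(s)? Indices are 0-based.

v_4 = (1, 9, 10)

v_0 = (2, 9, 1).
v_1 = A·v_0 = (5, 7, 2).
v_2 = A·v_1 = (1, 4, 6).
v_3 = A·v_2 = (8, 0, 7).
v_4 = A·v_3 = (1, 9, 10).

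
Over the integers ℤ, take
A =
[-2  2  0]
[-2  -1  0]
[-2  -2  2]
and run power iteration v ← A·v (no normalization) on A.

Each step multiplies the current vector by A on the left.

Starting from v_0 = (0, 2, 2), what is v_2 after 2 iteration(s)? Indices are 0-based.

v_0 = (0, 2, 2).
v_1 = A·v_0 = (4, -2, 0).
v_2 = A·v_1 = (-12, -6, -4).

v_2 = (-12, -6, -4)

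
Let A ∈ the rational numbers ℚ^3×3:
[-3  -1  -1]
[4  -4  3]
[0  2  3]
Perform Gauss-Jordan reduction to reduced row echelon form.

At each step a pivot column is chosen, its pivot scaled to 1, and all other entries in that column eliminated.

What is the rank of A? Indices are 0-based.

step 1: normalize row 0 (÷-3) = (1, 1/3, 1/3)
  row 1: subtract 4×row0 = (0, -16/3, 5/3)
step 2: normalize row 1 (÷-16/3) = (0, 1, -5/16)
  row 0: subtract 1/3×row1 = (1, 0, 7/16)
  row 2: subtract 2×row1 = (0, 0, 29/8)
step 3: normalize row 2 (÷29/8) = (0, 0, 1)
  row 0: subtract 7/16×row2 = (1, 0, 0)
  row 1: subtract -5/16×row2 = (0, 1, 0)

rank = 3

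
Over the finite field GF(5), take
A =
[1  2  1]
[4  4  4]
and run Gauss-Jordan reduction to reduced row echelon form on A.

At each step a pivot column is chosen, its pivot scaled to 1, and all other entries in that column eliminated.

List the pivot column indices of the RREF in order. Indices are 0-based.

step 1: normalize row 0 (÷1) = (1, 2, 1)
  row 1: subtract 4×row0 = (0, 1, 0)
step 2: normalize row 1 (÷1) = (0, 1, 0)
  row 0: subtract 2×row1 = (1, 0, 1)

pivot columns: 0, 1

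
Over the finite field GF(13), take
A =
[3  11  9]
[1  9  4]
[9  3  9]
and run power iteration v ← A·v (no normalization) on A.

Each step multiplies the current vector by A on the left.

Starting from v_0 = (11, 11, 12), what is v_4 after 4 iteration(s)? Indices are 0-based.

v_0 = (11, 11, 12).
v_1 = A·v_0 = (2, 2, 6).
v_2 = A·v_1 = (4, 5, 0).
v_3 = A·v_2 = (2, 10, 12).
v_4 = A·v_3 = (3, 10, 0).

v_4 = (3, 10, 0)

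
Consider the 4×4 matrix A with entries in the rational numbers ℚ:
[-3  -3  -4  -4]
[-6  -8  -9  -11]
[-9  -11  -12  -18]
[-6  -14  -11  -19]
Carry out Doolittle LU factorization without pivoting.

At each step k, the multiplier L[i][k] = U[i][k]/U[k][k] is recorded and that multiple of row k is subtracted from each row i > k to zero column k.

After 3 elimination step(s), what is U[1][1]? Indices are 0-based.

U[1][1] = -2

[col 0] pivot -3
  R1 -= 2*R0 → (0, -2, -1, -3)  (L[1][0] := 2)
  R2 -= 3*R0 → (0, -2, 0, -6)  (L[2][0] := 3)
  R3 -= 2*R0 → (0, -8, -3, -11)  (L[3][0] := 2)
[col 1] pivot -2
  R2 -= 1*R1 → (0, 0, 1, -3)  (L[2][1] := 1)
  R3 -= 4*R1 → (0, 0, 1, 1)  (L[3][1] := 4)
[col 2] pivot 1
  R3 -= 1*R2 → (0, 0, 0, 4)  (L[3][2] := 1)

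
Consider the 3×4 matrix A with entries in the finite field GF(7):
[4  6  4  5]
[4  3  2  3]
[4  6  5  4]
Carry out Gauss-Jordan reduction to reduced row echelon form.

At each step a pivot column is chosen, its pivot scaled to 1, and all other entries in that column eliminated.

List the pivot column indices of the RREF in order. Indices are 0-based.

pivot(0,0)=4: scale R0 → (1, 5, 1, 3)
  clear (1,0): R1 −= (4)R0 → (0, 4, 5, 5)
  clear (2,0): R2 −= (4)R0 → (0, 0, 1, 6)
pivot(1,1)=4: scale R1 → (0, 1, 3, 3)
  clear (0,1): R0 −= (5)R1 → (1, 0, 0, 2)
pivot(2,2)=1: scale R2 → (0, 0, 1, 6)
  clear (1,2): R1 −= (3)R2 → (0, 1, 0, 6)

pivot columns: 0, 1, 2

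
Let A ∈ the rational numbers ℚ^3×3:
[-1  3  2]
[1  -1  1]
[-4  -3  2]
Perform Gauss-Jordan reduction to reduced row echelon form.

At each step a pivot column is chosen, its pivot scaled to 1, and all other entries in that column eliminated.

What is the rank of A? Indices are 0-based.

rank = 3

[1] R0 /= -1  ⇒  (1, -3, -2)
     R1 -= 1·R0  ⇒  (0, 2, 3)
     R2 -= -4·R0  ⇒  (0, -15, -6)
[2] R1 /= 2  ⇒  (0, 1, 3/2)
     R0 -= -3·R1  ⇒  (1, 0, 5/2)
     R2 -= -15·R1  ⇒  (0, 0, 33/2)
[3] R2 /= 33/2  ⇒  (0, 0, 1)
     R0 -= 5/2·R2  ⇒  (1, 0, 0)
     R1 -= 3/2·R2  ⇒  (0, 1, 0)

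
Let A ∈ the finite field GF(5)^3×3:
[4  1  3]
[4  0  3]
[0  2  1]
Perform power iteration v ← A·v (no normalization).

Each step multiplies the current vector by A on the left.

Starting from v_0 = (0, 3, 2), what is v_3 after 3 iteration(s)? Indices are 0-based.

v_0 = (0, 3, 2).
v_1 = A·v_0 = (4, 1, 3).
v_2 = A·v_1 = (1, 0, 0).
v_3 = A·v_2 = (4, 4, 0).

v_3 = (4, 4, 0)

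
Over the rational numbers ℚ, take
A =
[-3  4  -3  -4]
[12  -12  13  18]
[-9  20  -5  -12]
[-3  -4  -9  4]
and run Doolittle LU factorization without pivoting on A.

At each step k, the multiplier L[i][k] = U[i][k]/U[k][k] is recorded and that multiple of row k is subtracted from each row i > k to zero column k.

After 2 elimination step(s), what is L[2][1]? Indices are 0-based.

[col 0] pivot -3
  R1 -= -4*R0 → (0, 4, 1, 2)  (L[1][0] := -4)
  R2 -= 3*R0 → (0, 8, 4, 0)  (L[2][0] := 3)
  R3 -= 1*R0 → (0, -8, -6, 8)  (L[3][0] := 1)
[col 1] pivot 4
  R2 -= 2*R1 → (0, 0, 2, -4)  (L[2][1] := 2)
  R3 -= -2*R1 → (0, 0, -4, 12)  (L[3][1] := -2)

L[2][1] = 2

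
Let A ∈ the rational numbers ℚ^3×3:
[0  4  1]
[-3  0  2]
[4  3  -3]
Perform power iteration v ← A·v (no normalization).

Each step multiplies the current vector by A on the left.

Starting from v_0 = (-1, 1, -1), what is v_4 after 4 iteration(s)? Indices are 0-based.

v_0 = (-1, 1, -1).
v_1 = A·v_0 = (3, 1, 2).
v_2 = A·v_1 = (6, -5, 9).
v_3 = A·v_2 = (-11, 0, -18).
v_4 = A·v_3 = (-18, -3, 10).

v_4 = (-18, -3, 10)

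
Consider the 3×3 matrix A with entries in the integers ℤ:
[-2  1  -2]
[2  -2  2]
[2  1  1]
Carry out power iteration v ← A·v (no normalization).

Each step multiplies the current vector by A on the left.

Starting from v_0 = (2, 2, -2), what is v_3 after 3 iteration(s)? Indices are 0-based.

v_3 = (44, -64, -8)

v_0 = (2, 2, -2).
v_1 = A·v_0 = (2, -4, 4).
v_2 = A·v_1 = (-16, 20, 4).
v_3 = A·v_2 = (44, -64, -8).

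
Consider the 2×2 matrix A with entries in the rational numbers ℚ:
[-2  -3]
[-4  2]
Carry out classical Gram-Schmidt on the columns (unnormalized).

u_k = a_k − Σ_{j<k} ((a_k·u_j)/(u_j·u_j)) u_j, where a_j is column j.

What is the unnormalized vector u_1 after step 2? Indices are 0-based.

u_1 = (-16/5, 8/5)

Step 1: u_0 = a_0 = (-2, -4).
Step 2: u_1 = a_1 − (-1/10)·u_0 = (-16/5, 8/5).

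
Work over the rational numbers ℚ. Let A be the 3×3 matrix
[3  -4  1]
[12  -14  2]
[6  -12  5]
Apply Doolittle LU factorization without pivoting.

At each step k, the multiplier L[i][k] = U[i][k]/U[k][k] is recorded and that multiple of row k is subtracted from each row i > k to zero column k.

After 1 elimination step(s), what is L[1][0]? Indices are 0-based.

L[1][0] = 4

Step 1: pivot at (0,0) is 3.
  row1 ← row1 − (4)·row0  ⇒  L[1][0]=4, U row1=(0, 2, -2)
  row2 ← row2 − (2)·row0  ⇒  L[2][0]=2, U row2=(0, -4, 3)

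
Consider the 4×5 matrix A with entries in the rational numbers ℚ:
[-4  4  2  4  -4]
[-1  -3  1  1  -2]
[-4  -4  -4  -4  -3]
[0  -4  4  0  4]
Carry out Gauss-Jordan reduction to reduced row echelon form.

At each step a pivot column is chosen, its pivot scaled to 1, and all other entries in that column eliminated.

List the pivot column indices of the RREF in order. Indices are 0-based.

pivot columns: 0, 1, 2, 3

pivot(0,0)=-4: scale R0 → (1, -1, -1/2, -1, 1)
  clear (1,0): R1 −= (-1)R0 → (0, -4, 1/2, 0, -1)
  clear (2,0): R2 −= (-4)R0 → (0, -8, -6, -8, 1)
pivot(1,1)=-4: scale R1 → (0, 1, -1/8, 0, 1/4)
  clear (0,1): R0 −= (-1)R1 → (1, 0, -5/8, -1, 5/4)
  clear (2,1): R2 −= (-8)R1 → (0, 0, -7, -8, 3)
  clear (3,1): R3 −= (-4)R1 → (0, 0, 7/2, 0, 5)
pivot(2,2)=-7: scale R2 → (0, 0, 1, 8/7, -3/7)
  clear (0,2): R0 −= (-5/8)R2 → (1, 0, 0, -2/7, 55/56)
  clear (1,2): R1 −= (-1/8)R2 → (0, 1, 0, 1/7, 11/56)
  clear (3,2): R3 −= (7/2)R2 → (0, 0, 0, -4, 13/2)
pivot(3,3)=-4: scale R3 → (0, 0, 0, 1, -13/8)
  clear (0,3): R0 −= (-2/7)R3 → (1, 0, 0, 0, 29/56)
  clear (1,3): R1 −= (1/7)R3 → (0, 1, 0, 0, 3/7)
  clear (2,3): R2 −= (8/7)R3 → (0, 0, 1, 0, 10/7)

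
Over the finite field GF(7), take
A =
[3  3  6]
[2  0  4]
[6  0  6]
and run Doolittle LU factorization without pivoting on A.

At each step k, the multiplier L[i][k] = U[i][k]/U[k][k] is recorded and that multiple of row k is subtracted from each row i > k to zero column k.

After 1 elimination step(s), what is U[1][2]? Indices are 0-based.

U[1][2] = 0

[col 0] pivot 3
  R1 -= 3*R0 → (0, 5, 0)  (L[1][0] := 3)
  R2 -= 2*R0 → (0, 1, 1)  (L[2][0] := 2)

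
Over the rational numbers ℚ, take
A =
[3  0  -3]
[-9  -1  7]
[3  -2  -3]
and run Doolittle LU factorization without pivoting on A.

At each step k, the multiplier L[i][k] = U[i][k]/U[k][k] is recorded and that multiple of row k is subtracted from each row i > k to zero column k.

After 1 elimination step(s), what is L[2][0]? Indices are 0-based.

Step 1: pivot at (0,0) is 3.
  row1 ← row1 − (-3)·row0  ⇒  L[1][0]=-3, U row1=(0, -1, -2)
  row2 ← row2 − (1)·row0  ⇒  L[2][0]=1, U row2=(0, -2, 0)

L[2][0] = 1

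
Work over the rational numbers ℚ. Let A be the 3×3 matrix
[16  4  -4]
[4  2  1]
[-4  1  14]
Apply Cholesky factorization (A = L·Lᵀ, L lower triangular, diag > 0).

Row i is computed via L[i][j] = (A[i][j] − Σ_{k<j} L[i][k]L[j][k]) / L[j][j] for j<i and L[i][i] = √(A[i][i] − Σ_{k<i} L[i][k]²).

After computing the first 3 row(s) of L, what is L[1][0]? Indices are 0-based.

L[1][0] = 1

Step 1: L[0][0] = √(16) = 4.
  L[1][0] = (4) / L[0][0] = 1.
Step 2: L[1][1] = √(1) = 1.
  L[2][0] = (-4) / L[0][0] = -1.
  L[2][1] = (2) / L[1][1] = 2.
Step 3: L[2][2] = √(9) = 3.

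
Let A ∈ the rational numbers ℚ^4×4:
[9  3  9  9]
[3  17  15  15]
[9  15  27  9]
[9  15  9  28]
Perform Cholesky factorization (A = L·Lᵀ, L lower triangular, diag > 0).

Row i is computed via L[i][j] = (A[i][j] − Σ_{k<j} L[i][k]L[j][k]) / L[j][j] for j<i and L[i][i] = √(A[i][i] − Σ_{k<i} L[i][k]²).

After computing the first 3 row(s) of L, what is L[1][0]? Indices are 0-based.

L[1][0] = 1

Step 1: L[0][0] = √(9) = 3.
  L[1][0] = (3) / L[0][0] = 1.
Step 2: L[1][1] = √(16) = 4.
  L[2][0] = (9) / L[0][0] = 3.
  L[2][1] = (12) / L[1][1] = 3.
Step 3: L[2][2] = √(9) = 3.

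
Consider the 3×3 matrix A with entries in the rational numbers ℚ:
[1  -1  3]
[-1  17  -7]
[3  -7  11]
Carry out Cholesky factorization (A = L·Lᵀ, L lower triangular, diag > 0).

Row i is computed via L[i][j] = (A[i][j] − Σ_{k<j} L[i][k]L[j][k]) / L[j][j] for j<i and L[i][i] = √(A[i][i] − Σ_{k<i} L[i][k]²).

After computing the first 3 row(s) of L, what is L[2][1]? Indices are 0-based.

Step 1: L[0][0] = √(1) = 1.
  L[1][0] = (-1) / L[0][0] = -1.
Step 2: L[1][1] = √(16) = 4.
  L[2][0] = (3) / L[0][0] = 3.
  L[2][1] = (-4) / L[1][1] = -1.
Step 3: L[2][2] = √(1) = 1.

L[2][1] = -1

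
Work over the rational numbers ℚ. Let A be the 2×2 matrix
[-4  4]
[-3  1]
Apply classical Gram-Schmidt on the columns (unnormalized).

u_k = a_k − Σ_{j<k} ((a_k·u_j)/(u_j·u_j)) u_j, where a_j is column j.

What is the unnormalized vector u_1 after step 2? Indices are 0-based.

Step 1: u_0 = a_0 = (-4, -3).
Step 2: u_1 = a_1 − (-19/25)·u_0 = (24/25, -32/25).

u_1 = (24/25, -32/25)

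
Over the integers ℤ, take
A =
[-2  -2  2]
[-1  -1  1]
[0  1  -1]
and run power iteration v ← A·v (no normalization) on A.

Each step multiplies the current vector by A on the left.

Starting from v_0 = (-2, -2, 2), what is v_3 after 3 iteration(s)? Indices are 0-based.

v_3 = (152, 76, -32)

v_0 = (-2, -2, 2).
v_1 = A·v_0 = (12, 6, -4).
v_2 = A·v_1 = (-44, -22, 10).
v_3 = A·v_2 = (152, 76, -32).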